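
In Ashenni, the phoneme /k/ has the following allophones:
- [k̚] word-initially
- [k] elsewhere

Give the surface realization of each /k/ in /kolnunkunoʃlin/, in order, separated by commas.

[k̚], [k]

Occurrence 1 (position 1): word-initially → [k̚].
Occurrence 2 (position 7): no conditioning environment matches → elsewhere allophone [k].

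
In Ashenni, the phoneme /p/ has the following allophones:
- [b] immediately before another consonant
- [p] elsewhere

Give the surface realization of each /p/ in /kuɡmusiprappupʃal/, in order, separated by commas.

Occurrence 1 (position 8): immediately before another consonant → [b].
Occurrence 2 (position 11): immediately before another consonant → [b].
Occurrence 3 (position 12): no conditioning environment matches → elsewhere allophone [p].
Occurrence 4 (position 14): immediately before another consonant → [b].

[b], [b], [p], [b]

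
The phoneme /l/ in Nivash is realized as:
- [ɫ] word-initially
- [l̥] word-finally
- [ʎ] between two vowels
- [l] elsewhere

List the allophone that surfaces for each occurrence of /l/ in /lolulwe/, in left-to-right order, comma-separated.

[ɫ], [ʎ], [l]

Occurrence 1 (position 1): word-initially → [ɫ].
Occurrence 2 (position 3): between two vowels → [ʎ].
Occurrence 3 (position 5): no conditioning environment matches → elsewhere allophone [l].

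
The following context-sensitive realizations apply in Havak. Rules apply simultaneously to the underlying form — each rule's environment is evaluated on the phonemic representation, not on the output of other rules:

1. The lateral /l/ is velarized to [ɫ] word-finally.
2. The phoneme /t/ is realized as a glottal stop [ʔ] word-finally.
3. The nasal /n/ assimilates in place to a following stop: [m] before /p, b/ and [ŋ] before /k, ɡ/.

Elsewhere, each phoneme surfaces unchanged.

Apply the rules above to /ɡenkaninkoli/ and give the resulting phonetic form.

/ɡ/ (word-initial): no rule targets it → [ɡ].
/e/ — not in any rule's target class → [e].
Rule 3 applies to /n/ (between /e/ and /k/: before a labial or velar stop) → [ŋ].
/k/ (between /n/ and /a/) is unaffected → [k].
/a/ (between /k/ and /n/) is unaffected → [a].
/n/ (between /a/ and /i/): rule 3 targets it, but not before a labial or velar stop → unchanged [n].
/i/ (between /n/ and /n/) is unaffected → [i].
Rule 3 applies to /n/ (between /i/ and /k/: before a labial or velar stop) → [ŋ].
/k/ (between /n/ and /o/): no rule targets it → [k].
/o/ stays [o].
/l/ (between /o/ and /i/) fails the environment for rule 1, so it stays [l].
/i/ — not in any rule's target class → [i].

[ɡeŋkaniŋkoli]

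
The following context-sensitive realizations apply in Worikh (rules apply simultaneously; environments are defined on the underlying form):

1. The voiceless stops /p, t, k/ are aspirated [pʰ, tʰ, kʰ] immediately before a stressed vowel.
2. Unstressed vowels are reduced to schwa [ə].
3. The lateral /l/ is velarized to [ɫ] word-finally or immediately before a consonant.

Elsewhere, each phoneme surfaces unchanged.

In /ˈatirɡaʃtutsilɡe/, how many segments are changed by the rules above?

6

Segments that undergo a rule: /i/ → [ə] (rule 2); /a/ → [ə] (rule 2); /u/ → [ə] (rule 2); /i/ → [ə] (rule 2); /l/ → [ɫ] (rule 3); /e/ → [ə] (rule 2).
All other segments surface unchanged.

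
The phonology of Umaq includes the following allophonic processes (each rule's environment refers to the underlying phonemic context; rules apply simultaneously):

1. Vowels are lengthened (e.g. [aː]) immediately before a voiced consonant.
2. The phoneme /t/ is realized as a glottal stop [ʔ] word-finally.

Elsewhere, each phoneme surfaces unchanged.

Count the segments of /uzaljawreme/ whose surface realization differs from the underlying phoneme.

Segments that undergo a rule: /u/ → [uː] (rule 1); /a/ → [aː] (rule 1); /a/ → [aː] (rule 1); /e/ → [eː] (rule 1).
All other segments surface unchanged.

4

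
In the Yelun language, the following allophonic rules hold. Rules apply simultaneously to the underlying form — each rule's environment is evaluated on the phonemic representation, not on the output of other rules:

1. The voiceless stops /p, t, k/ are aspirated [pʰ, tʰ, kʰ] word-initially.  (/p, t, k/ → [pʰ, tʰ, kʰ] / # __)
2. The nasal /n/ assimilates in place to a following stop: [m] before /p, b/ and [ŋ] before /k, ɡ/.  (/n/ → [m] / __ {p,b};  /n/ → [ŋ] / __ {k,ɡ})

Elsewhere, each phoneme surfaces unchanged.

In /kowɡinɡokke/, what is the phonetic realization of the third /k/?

[k]

/k/ (between /k/ and /e/) is in the target of rule 1 but the environment (word-initially) is not met → [k].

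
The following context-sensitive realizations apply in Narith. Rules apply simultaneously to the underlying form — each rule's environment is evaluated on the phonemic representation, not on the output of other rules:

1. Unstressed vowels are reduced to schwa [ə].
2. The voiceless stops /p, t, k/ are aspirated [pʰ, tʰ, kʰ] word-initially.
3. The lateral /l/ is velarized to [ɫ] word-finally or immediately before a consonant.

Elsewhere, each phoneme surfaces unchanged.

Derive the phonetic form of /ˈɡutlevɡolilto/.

[ˈɡutləvɡələɫtə]

/ɡ/ stays [ɡ].
/u/ (between /ɡ/ and /t/): rule 1 targets it, but not in an unstressed syllable → unchanged [u].
/t/ — between /u/ and /l/; rule 2 does not apply here → [t].
/l/ (between /t/ and /e/) is in the target of rule 3 but the environment (word-finally or immediately before a consonant) is not met → [l].
Rule 1 applies to /e/ (between /l/ and /v/: in an unstressed syllable) → [ə].
/v/ (between /e/ and /ɡ/) is unaffected → [v].
/ɡ/ (between /v/ and /o/): no rule targets it → [ɡ].
/o/ — between /ɡ/ and /l/, in an unstressed syllable — surfaces as [ə] (rule 1).
/l/ (between /o/ and /i/) is in the target of rule 3 but the environment (word-finally or immediately before a consonant) is not met → [l].
/i/ meets the environment for rule 1 (in an unstressed syllable) → [ə].
/l/ — between /i/ and /t/, word-finally or immediately before a consonant — surfaces as [ɫ] (rule 3).
/t/ (between /l/ and /o/) fails the environment for rule 2, so it stays [t].
/o/ — word-final, in an unstressed syllable — surfaces as [ə] (rule 1).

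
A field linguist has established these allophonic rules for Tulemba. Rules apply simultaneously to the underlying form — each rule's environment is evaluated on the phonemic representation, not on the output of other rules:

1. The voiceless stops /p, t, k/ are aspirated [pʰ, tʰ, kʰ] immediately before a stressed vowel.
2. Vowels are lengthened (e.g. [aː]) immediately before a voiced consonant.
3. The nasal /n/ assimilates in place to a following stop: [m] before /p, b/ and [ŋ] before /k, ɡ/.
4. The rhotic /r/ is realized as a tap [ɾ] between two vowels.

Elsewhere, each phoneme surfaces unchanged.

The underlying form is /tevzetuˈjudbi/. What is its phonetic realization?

[teːvzetuːˈjuːdbi]

/t/ (word-initial): rule 1 targets it, but not immediately before a stressed vowel → unchanged [t].
/e/ meets the environment for rule 2 (before a voiced consonant) → [eː].
/e/ — between /z/ and /t/; rule 2 does not apply here → [e].
/t/ (between /e/ and /u/) is in the target of rule 1 but the environment (immediately before a stressed vowel) is not met → [t].
Rule 2 applies to /u/ (between /t/ and /j/: before a voiced consonant) → [uː].
/u/ (between /j/ and /d/): before a voiced consonant, so rule 2 applies → [uː].
/i/ — word-final; rule 2 does not apply here → [i].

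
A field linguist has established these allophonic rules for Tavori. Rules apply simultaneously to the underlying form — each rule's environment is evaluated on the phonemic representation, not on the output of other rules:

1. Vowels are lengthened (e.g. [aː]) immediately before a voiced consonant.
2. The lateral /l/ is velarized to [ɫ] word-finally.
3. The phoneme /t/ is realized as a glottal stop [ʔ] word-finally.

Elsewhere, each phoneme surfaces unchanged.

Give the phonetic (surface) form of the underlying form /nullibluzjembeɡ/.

/n/ (word-initial): no rule targets it → [n].
/u/ (between /n/ and /l/) occurs before a voiced consonant → [uː] by rule 1.
/l/ — between /u/ and /l/; rule 2 does not apply here → [l].
/l/ (between /l/ and /i/): rule 2 targets it, but not word-finally → unchanged [l].
/i/ meets the environment for rule 1 (before a voiced consonant) → [iː].
/b/ stays [b].
/l/ — between /b/ and /u/; rule 2 does not apply here → [l].
/u/ (between /l/ and /z/): before a voiced consonant, so rule 1 applies → [uː].
/z/ — not in any rule's target class → [z].
/j/ stays [j].
/e/ (between /j/ and /m/): before a voiced consonant, so rule 1 applies → [eː].
/m/ (between /e/ and /b/): no rule targets it → [m].
/b/ (between /m/ and /e/) is unaffected → [b].
Rule 1 applies to /e/ (between /b/ and /ɡ/: before a voiced consonant) → [eː].
/ɡ/ — not in any rule's target class → [ɡ].

[nuːlliːbluːzjeːmbeːɡ]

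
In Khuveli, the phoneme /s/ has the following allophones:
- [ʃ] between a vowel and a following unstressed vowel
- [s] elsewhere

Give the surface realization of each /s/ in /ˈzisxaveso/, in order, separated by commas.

[s], [ʃ]

Occurrence 1 (position 3): no conditioning environment matches → elsewhere allophone [s].
Occurrence 2 (position 8): between a vowel and a following unstressed vowel → [ʃ].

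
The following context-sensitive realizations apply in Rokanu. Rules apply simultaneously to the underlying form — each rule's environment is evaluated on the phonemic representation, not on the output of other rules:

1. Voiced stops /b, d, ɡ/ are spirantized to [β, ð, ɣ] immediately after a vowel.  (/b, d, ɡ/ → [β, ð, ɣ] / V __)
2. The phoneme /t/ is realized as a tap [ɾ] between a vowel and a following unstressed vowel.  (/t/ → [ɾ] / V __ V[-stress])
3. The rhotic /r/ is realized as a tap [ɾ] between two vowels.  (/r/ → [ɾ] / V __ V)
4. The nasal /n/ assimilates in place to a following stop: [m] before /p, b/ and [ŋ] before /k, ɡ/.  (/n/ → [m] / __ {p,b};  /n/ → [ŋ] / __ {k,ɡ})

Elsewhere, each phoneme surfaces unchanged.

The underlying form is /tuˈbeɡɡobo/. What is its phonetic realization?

/t/ (word-initial): rule 2 targets it, but not between a vowel and a following unstressed vowel → unchanged [t].
/u/ stays [u].
Rule 1 applies to /b/ (between /u/ and /e/: immediately after a vowel) → [β].
/e/ (between /b/ and /ɡ/): no rule targets it → [e].
/ɡ/ (between /e/ and /ɡ/) occurs immediately after a vowel → [ɣ] by rule 1.
/ɡ/ (between /ɡ/ and /o/) fails the environment for rule 1, so it stays [ɡ].
/o/ (between /ɡ/ and /b/): no rule targets it → [o].
/b/ meets the environment for rule 1 (immediately after a vowel) → [β].
/o/ — not in any rule's target class → [o].

[tuˈβeɣɡoβo]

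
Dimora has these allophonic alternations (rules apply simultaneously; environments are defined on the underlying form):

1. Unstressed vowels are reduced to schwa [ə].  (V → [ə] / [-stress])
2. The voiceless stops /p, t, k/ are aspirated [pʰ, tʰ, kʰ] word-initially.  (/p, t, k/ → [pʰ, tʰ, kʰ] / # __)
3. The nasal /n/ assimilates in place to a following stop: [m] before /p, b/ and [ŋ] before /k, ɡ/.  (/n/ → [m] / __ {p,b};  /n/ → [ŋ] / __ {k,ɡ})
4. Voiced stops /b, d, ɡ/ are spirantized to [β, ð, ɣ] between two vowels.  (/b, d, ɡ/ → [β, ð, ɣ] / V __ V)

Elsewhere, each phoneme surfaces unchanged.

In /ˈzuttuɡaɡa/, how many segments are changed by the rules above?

5

Segments that undergo a rule: /u/ → [ə] (rule 1); /ɡ/ → [ɣ] (rule 4); /a/ → [ə] (rule 1); /ɡ/ → [ɣ] (rule 4); /a/ → [ə] (rule 1).
All other segments surface unchanged.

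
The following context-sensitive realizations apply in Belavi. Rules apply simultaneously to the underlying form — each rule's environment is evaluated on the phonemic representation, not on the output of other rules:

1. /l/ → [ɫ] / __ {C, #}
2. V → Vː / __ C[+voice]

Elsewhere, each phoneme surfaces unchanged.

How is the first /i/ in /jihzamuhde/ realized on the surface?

/i/ (between /j/ and /h/) fails the environment for rule 2, so it stays [i].

[i]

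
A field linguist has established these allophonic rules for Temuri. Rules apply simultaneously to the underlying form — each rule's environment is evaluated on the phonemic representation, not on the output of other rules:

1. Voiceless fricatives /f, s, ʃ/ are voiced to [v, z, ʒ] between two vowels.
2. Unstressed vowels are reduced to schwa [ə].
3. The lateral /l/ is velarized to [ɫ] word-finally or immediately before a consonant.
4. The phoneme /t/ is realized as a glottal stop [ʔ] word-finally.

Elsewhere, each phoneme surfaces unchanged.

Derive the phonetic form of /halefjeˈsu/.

Rule 2 applies to /a/ (between /h/ and /l/: in an unstressed syllable) → [ə].
/l/ (between /a/ and /e/) fails the environment for rule 3, so it stays [l].
/e/ (between /l/ and /f/) occurs in an unstressed syllable → [ə] by rule 2.
/f/ (between /e/ and /j/) fails the environment for rule 1, so it stays [f].
/e/ (between /j/ and /s/): in an unstressed syllable, so rule 2 applies → [ə].
/s/ — between /e/ and /u/, between two vowels — surfaces as [z] (rule 1).
/u/ — word-final; rule 2 does not apply here → [u].

[hələfjəˈzu]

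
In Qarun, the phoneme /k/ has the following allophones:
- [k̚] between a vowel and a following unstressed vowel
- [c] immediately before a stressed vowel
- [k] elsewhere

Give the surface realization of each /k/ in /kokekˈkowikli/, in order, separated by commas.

Occurrence 1 (position 1): no conditioning environment matches → elsewhere allophone [k].
Occurrence 2 (position 3): between a vowel and a following unstressed vowel → [k̚].
Occurrence 3 (position 5): no conditioning environment matches → elsewhere allophone [k].
Occurrence 4 (position 6): immediately before a stressed vowel → [c].
Occurrence 5 (position 10): no conditioning environment matches → elsewhere allophone [k].

[k], [k̚], [k], [c], [k]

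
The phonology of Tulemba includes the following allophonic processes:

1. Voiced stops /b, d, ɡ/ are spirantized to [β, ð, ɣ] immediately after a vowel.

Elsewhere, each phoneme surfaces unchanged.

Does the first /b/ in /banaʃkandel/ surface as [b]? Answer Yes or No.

Yes

/b/ (word-initial) is in the target of rule 1 but the environment (immediately after a vowel) is not met → [b].
The actual realization is [b], which matches [b].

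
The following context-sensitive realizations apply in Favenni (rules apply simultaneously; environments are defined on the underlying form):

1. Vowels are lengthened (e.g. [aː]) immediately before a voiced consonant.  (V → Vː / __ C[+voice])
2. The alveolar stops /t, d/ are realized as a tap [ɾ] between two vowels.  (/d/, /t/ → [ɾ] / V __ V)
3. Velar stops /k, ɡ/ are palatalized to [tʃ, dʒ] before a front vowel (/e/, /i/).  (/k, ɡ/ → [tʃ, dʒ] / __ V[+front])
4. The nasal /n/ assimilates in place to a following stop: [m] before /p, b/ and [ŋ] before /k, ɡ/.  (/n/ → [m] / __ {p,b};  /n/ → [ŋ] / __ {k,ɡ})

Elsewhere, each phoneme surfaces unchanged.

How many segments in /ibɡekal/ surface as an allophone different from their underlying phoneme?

Segments that undergo a rule: /i/ → [iː] (rule 1); /ɡ/ → [dʒ] (rule 3); /a/ → [aː] (rule 1).
All other segments surface unchanged.

3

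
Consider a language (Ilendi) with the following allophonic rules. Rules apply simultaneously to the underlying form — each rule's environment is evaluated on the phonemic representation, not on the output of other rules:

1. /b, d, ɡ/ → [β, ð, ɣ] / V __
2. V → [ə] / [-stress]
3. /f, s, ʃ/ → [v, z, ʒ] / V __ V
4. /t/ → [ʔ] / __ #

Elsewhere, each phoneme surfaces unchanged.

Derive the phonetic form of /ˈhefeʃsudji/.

/h/ — not in any rule's target class → [h].
/e/ (between /h/ and /f/): rule 2 targets it, but not in an unstressed syllable → unchanged [e].
Rule 3 applies to /f/ (between /e/ and /e/: between two vowels) → [v].
/e/ — between /f/ and /ʃ/, in an unstressed syllable — surfaces as [ə] (rule 2).
/ʃ/ (between /e/ and /s/) fails the environment for rule 3, so it stays [ʃ].
/s/ (between /ʃ/ and /u/): rule 3 targets it, but not between two vowels → unchanged [s].
/u/ meets the environment for rule 2 (in an unstressed syllable) → [ə].
/d/ (between /u/ and /j/): immediately after a vowel, so rule 1 applies → [ð].
/j/ stays [j].
/i/ (word-final) occurs in an unstressed syllable → [ə] by rule 2.

[ˈhevəʃsəðjə]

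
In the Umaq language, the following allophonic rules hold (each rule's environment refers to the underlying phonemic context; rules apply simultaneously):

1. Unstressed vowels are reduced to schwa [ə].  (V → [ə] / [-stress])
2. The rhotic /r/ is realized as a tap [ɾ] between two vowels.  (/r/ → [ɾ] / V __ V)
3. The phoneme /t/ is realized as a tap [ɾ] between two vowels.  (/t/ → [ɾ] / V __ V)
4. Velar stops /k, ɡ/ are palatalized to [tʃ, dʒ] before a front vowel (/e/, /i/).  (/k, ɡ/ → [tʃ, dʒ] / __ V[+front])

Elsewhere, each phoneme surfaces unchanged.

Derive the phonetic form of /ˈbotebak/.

[ˈboɾəbək]

/o/ (between /b/ and /t/): rule 1 targets it, but not in an unstressed syllable → unchanged [o].
/t/ — between /o/ and /e/, between two vowels — surfaces as [ɾ] (rule 3).
/e/ meets the environment for rule 1 (in an unstressed syllable) → [ə].
Rule 1 applies to /a/ (between /b/ and /k/: in an unstressed syllable) → [ə].
/k/ — word-final; rule 4 does not apply here → [k].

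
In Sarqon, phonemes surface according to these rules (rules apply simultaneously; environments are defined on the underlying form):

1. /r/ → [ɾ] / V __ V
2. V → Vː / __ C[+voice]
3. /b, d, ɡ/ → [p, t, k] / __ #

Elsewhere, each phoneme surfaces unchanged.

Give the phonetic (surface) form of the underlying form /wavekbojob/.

/w/ (word-initial) is unaffected → [w].
/a/ — between /w/ and /v/, before a voiced consonant — surfaces as [aː] (rule 2).
/v/ (between /a/ and /e/): no rule targets it → [v].
/e/ — between /v/ and /k/; rule 2 does not apply here → [e].
/k/ (between /e/ and /b/): no rule targets it → [k].
/b/ — between /k/ and /o/; rule 3 does not apply here → [b].
/o/ (between /b/ and /j/): before a voiced consonant, so rule 2 applies → [oː].
/j/ — not in any rule's target class → [j].
Rule 2 applies to /o/ (between /j/ and /b/: before a voiced consonant) → [oː].
Rule 3 applies to /b/ (word-final: word-finally) → [p].

[waːvekboːjoːp]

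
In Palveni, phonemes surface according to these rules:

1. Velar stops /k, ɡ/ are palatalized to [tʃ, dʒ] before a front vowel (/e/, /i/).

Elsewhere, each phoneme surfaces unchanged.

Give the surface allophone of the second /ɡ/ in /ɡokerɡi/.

Rule 1 applies to /ɡ/ (between /r/ and /i/: before a front vowel) → [dʒ].

[dʒ]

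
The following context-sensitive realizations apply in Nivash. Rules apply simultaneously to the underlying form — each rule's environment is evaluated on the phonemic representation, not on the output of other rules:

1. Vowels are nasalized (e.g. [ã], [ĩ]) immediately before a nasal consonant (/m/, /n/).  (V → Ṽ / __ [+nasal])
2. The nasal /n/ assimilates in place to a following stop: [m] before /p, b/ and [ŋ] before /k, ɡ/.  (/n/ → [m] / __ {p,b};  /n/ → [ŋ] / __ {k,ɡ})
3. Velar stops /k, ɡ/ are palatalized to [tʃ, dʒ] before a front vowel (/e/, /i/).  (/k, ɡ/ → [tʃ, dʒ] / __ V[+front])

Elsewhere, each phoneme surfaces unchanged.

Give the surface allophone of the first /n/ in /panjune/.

/n/ (between /a/ and /j/): rule 2 targets it, but not before a labial or velar stop → unchanged [n].

[n]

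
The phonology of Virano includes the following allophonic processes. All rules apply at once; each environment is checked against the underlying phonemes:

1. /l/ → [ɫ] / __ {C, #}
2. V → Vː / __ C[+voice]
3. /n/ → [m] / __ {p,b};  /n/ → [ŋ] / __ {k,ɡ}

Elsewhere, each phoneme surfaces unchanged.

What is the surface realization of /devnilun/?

[deːvniːluːn]

/d/ stays [d].
Rule 2 applies to /e/ (between /d/ and /v/: before a voiced consonant) → [eː].
/v/ (between /e/ and /n/) is unaffected → [v].
/n/ (between /v/ and /i/) is in the target of rule 3 but the environment (before a labial or velar stop) is not met → [n].
/i/ (between /n/ and /l/) occurs before a voiced consonant → [iː] by rule 2.
/l/ — between /i/ and /u/; rule 1 does not apply here → [l].
Rule 2 applies to /u/ (between /l/ and /n/: before a voiced consonant) → [uː].
/n/ (word-final) is in the target of rule 3 but the environment (before a labial or velar stop) is not met → [n].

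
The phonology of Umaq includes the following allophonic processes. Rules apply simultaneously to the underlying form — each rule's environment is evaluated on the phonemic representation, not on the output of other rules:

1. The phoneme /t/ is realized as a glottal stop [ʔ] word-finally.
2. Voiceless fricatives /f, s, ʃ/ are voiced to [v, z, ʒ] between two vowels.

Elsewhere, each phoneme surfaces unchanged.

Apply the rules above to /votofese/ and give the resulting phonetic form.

/v/ stays [v].
/o/ (between /v/ and /t/) is unaffected → [o].
/t/ (between /o/ and /o/): rule 1 targets it, but not word-finally → unchanged [t].
/o/ — not in any rule's target class → [o].
Rule 2 applies to /f/ (between /o/ and /e/: between two vowels) → [v].
/e/ (between /f/ and /s/): no rule targets it → [e].
/s/ — between /e/ and /e/, between two vowels — surfaces as [z] (rule 2).
/e/ (word-final): no rule targets it → [e].

[votoveze]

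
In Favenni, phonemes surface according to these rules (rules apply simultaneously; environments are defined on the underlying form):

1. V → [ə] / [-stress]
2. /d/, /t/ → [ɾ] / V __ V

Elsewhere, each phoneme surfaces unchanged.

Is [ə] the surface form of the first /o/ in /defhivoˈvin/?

Yes

/o/ (between /v/ and /v/): in an unstressed syllable, so rule 1 applies → [ə].
The actual realization is [ə], which matches [ə].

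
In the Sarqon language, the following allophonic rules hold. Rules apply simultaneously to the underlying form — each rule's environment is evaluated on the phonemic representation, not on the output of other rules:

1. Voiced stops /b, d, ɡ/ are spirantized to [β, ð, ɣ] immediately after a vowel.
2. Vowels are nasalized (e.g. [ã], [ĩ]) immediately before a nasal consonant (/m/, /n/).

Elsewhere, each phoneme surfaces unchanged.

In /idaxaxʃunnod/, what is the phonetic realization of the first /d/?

/d/ (between /i/ and /a/) occurs immediately after a vowel → [ð] by rule 1.

[ð]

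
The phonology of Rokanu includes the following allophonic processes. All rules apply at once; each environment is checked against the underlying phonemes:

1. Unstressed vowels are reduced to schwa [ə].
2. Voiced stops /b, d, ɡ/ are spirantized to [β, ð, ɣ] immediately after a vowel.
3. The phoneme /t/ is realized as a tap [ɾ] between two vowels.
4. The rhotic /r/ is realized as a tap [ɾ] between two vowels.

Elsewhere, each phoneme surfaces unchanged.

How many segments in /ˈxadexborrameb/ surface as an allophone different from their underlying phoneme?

6

Segments that undergo a rule: /d/ → [ð] (rule 2); /e/ → [ə] (rule 1); /o/ → [ə] (rule 1); /a/ → [ə] (rule 1); /e/ → [ə] (rule 1); /b/ → [β] (rule 2).
All other segments surface unchanged.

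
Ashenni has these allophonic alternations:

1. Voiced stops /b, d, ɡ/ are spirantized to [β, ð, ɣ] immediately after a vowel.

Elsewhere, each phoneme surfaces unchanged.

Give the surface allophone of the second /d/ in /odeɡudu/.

Rule 1 applies to /d/ (between /u/ and /u/: immediately after a vowel) → [ð].

[ð]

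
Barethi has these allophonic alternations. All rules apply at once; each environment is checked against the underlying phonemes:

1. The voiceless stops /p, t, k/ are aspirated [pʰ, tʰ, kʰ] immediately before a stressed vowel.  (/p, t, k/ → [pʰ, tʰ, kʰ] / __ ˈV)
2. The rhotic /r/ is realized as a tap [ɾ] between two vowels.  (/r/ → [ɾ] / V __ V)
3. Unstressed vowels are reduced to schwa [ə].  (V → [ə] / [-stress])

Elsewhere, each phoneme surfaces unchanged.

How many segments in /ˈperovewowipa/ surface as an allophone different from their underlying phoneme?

Segments that undergo a rule: /p/ → [pʰ] (rule 1); /r/ → [ɾ] (rule 2); /o/ → [ə] (rule 3); /e/ → [ə] (rule 3); /o/ → [ə] (rule 3); /i/ → [ə] (rule 3); /a/ → [ə] (rule 3).
All other segments surface unchanged.

7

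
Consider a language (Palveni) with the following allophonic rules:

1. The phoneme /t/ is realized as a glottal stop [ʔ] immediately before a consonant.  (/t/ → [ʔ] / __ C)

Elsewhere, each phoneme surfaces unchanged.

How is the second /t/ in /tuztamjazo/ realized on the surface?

/t/ (between /z/ and /a/) is in the target of rule 1 but the environment (immediately before a consonant) is not met → [t].

[t]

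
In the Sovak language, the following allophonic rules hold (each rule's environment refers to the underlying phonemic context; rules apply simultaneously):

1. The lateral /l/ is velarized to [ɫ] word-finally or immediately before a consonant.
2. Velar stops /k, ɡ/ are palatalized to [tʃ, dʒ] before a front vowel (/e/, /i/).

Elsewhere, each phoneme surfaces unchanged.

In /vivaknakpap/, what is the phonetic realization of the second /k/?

/k/ (between /a/ and /p/) fails the environment for rule 2, so it stays [k].

[k]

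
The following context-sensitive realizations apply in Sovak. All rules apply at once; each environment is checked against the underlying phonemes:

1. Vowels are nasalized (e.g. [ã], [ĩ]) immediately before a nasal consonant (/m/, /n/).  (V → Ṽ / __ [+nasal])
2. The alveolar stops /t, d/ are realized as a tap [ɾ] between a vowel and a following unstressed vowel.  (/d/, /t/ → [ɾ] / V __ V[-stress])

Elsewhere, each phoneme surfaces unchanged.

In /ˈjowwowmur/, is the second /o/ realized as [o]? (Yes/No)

Yes

/o/ — between /w/ and /w/; rule 1 does not apply here → [o].
The actual realization is [o], which matches [o].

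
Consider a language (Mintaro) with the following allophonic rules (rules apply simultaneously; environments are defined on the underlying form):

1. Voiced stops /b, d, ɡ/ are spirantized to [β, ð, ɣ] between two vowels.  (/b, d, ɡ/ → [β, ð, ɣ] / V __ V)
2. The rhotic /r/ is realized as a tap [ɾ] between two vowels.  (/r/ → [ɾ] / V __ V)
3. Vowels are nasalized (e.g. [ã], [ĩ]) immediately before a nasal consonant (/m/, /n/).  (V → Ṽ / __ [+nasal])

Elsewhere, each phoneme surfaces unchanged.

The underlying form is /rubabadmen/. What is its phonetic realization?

/r/ — word-initial; rule 2 does not apply here → [r].
/u/ (between /r/ and /b/) is in the target of rule 3 but the environment (before a nasal consonant) is not met → [u].
/b/ (between /u/ and /a/) occurs between two vowels → [β] by rule 1.
/a/ — between /b/ and /b/; rule 3 does not apply here → [a].
Rule 1 applies to /b/ (between /a/ and /a/: between two vowels) → [β].
/a/ (between /b/ and /d/) fails the environment for rule 3, so it stays [a].
/d/ — between /a/ and /m/; rule 1 does not apply here → [d].
/m/ (between /d/ and /e/): no rule targets it → [m].
/e/ (between /m/ and /n/): before a nasal consonant, so rule 3 applies → [ẽ].
/n/ (word-final): no rule targets it → [n].

[ruβaβadmẽn]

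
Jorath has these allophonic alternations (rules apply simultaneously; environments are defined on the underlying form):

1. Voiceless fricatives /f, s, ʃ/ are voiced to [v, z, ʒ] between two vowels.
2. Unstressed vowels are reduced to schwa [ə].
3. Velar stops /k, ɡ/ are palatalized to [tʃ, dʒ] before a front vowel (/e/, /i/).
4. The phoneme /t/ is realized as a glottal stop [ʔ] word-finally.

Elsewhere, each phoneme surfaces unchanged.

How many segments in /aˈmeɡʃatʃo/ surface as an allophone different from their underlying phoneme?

3

Segments that undergo a rule: /a/ → [ə] (rule 2); /a/ → [ə] (rule 2); /o/ → [ə] (rule 2).
All other segments surface unchanged.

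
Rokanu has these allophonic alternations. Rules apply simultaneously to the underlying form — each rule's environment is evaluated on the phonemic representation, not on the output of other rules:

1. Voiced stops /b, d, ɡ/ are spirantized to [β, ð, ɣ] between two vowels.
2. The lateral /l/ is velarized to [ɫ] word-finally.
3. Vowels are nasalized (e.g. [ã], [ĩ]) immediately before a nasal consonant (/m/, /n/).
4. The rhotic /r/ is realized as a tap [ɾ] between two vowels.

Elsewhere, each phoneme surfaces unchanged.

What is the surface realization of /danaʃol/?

[dãnaʃoɫ]

/d/ — word-initial; rule 1 does not apply here → [d].
/a/ meets the environment for rule 3 (before a nasal consonant) → [ã].
/n/ — not in any rule's target class → [n].
/a/ (between /n/ and /ʃ/) is in the target of rule 3 but the environment (before a nasal consonant) is not met → [a].
/ʃ/ stays [ʃ].
/o/ (between /ʃ/ and /l/) is in the target of rule 3 but the environment (before a nasal consonant) is not met → [o].
Rule 2 applies to /l/ (word-final: word-finally) → [ɫ].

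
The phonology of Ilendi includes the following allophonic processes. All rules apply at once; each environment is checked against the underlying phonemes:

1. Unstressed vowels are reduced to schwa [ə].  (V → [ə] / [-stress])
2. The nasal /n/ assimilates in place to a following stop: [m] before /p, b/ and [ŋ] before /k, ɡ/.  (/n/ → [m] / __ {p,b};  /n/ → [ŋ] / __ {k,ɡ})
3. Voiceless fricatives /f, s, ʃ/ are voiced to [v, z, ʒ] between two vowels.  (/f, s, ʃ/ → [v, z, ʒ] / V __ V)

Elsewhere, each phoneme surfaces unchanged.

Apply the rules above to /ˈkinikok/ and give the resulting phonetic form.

[ˈkinəkək]

/k/ — not in any rule's target class → [k].
/i/ (between /k/ and /n/) is in the target of rule 1 but the environment (in an unstressed syllable) is not met → [i].
/n/ (between /i/ and /i/): rule 2 targets it, but not before a labial or velar stop → unchanged [n].
/i/ meets the environment for rule 1 (in an unstressed syllable) → [ə].
/k/ (between /i/ and /o/) is unaffected → [k].
/o/ — between /k/ and /k/, in an unstressed syllable — surfaces as [ə] (rule 1).
/k/ (word-final): no rule targets it → [k].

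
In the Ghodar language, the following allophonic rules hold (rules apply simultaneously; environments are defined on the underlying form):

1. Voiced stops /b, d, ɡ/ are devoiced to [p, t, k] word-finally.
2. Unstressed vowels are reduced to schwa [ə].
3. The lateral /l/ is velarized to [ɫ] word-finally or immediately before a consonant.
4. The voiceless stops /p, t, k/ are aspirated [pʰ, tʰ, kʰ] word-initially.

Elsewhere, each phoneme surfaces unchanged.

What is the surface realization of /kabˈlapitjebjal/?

Rule 4 applies to /k/ (word-initial: word-initially) → [kʰ].
/a/ (between /k/ and /b/): in an unstressed syllable, so rule 2 applies → [ə].
/b/ (between /a/ and /l/) is in the target of rule 1 but the environment (word-finally) is not met → [b].
/l/ — between /b/ and /a/; rule 3 does not apply here → [l].
/a/ (between /l/ and /p/) is in the target of rule 2 but the environment (in an unstressed syllable) is not met → [a].
/p/ (between /a/ and /i/): rule 4 targets it, but not word-initially → unchanged [p].
/i/ — between /p/ and /t/, in an unstressed syllable — surfaces as [ə] (rule 2).
/t/ (between /i/ and /j/) is in the target of rule 4 but the environment (word-initially) is not met → [t].
/j/ — not in any rule's target class → [j].
/e/ — between /j/ and /b/, in an unstressed syllable — surfaces as [ə] (rule 2).
/b/ (between /e/ and /j/) is in the target of rule 1 but the environment (word-finally) is not met → [b].
/j/ (between /b/ and /a/) is unaffected → [j].
/a/ — between /j/ and /l/, in an unstressed syllable — surfaces as [ə] (rule 2).
Rule 3 applies to /l/ (word-final: word-finally or immediately before a consonant) → [ɫ].

[kʰəbˈlapətjəbjəɫ]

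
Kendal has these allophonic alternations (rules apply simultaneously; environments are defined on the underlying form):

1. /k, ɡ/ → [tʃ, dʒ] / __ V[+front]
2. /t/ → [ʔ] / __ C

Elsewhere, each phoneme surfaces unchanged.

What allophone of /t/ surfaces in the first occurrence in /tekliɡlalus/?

/t/ (word-initial) fails the environment for rule 2, so it stays [t].

[t]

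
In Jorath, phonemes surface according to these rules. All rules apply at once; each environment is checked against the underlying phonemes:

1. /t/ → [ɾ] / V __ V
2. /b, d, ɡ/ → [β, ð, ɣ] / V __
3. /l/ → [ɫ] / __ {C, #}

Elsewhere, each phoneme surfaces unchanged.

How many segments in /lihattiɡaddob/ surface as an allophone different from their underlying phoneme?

3

Segments that undergo a rule: /ɡ/ → [ɣ] (rule 2); /d/ → [ð] (rule 2); /b/ → [β] (rule 2).
All other segments surface unchanged.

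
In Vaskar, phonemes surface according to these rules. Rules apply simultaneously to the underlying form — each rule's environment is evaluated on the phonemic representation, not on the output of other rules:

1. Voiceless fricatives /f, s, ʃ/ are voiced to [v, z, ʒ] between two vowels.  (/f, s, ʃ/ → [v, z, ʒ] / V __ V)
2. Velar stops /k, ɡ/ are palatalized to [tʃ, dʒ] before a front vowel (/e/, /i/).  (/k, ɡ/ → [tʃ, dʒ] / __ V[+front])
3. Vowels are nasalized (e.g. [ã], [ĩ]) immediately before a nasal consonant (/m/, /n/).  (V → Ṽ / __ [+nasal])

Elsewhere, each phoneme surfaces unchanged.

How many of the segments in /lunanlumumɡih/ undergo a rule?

5

Segments that undergo a rule: /u/ → [ũ] (rule 3); /a/ → [ã] (rule 3); /u/ → [ũ] (rule 3); /u/ → [ũ] (rule 3); /ɡ/ → [dʒ] (rule 2).
All other segments surface unchanged.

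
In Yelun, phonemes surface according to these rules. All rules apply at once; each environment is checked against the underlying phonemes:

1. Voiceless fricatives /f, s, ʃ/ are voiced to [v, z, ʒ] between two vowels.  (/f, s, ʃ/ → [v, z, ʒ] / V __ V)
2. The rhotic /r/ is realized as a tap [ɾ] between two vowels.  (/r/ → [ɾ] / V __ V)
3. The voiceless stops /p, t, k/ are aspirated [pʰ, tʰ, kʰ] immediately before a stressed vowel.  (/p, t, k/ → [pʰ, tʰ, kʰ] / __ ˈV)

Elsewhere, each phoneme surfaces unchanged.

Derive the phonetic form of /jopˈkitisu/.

/p/ — between /o/ and /k/; rule 3 does not apply here → [p].
/k/ meets the environment for rule 3 (immediately before a stressed vowel) → [kʰ].
/t/ (between /i/ and /i/) is in the target of rule 3 but the environment (immediately before a stressed vowel) is not met → [t].
/s/ (between /i/ and /u/): between two vowels, so rule 1 applies → [z].

[jopˈkʰitizu]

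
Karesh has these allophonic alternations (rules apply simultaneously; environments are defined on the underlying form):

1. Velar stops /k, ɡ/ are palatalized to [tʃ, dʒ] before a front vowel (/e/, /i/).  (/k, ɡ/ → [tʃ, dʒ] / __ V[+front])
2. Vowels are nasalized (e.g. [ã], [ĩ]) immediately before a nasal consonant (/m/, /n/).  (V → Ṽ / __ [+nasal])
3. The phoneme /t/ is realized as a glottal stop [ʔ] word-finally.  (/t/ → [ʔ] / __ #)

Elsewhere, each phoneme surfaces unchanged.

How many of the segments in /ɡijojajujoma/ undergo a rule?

Segments that undergo a rule: /ɡ/ → [dʒ] (rule 1); /o/ → [õ] (rule 2).
All other segments surface unchanged.

2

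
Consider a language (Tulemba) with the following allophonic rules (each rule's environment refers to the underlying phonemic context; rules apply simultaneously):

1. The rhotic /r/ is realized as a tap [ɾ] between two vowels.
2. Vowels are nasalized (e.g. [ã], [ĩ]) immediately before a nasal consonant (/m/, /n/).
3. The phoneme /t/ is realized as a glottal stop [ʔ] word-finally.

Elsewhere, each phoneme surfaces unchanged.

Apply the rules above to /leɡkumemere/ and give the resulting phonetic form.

/l/ stays [l].
/e/ (between /l/ and /ɡ/): rule 2 targets it, but not before a nasal consonant → unchanged [e].
/ɡ/ stays [ɡ].
/k/ stays [k].
Rule 2 applies to /u/ (between /k/ and /m/: before a nasal consonant) → [ũ].
/m/ stays [m].
/e/ (between /m/ and /m/): before a nasal consonant, so rule 2 applies → [ẽ].
/m/ (between /e/ and /e/): no rule targets it → [m].
/e/ (between /m/ and /r/) fails the environment for rule 2, so it stays [e].
/r/ — between /e/ and /e/, between two vowels — surfaces as [ɾ] (rule 1).
/e/ (word-final) is in the target of rule 2 but the environment (before a nasal consonant) is not met → [e].

[leɡkũmẽmeɾe]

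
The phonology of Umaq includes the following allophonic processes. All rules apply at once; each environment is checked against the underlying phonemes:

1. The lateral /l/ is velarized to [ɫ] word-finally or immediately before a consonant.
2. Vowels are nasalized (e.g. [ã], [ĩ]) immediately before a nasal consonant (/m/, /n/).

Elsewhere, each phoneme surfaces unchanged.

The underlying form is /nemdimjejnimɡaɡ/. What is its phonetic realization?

/n/ (word-initial): no rule targets it → [n].
Rule 2 applies to /e/ (between /n/ and /m/: before a nasal consonant) → [ẽ].
/m/ (between /e/ and /d/): no rule targets it → [m].
/d/ (between /m/ and /i/) is unaffected → [d].
/i/ meets the environment for rule 2 (before a nasal consonant) → [ĩ].
/m/ stays [m].
/j/ (between /m/ and /e/): no rule targets it → [j].
/e/ — between /j/ and /j/; rule 2 does not apply here → [e].
/j/ (between /e/ and /n/): no rule targets it → [j].
/n/ stays [n].
Rule 2 applies to /i/ (between /n/ and /m/: before a nasal consonant) → [ĩ].
/m/ — not in any rule's target class → [m].
/ɡ/ (between /m/ and /a/): no rule targets it → [ɡ].
/a/ — between /ɡ/ and /ɡ/; rule 2 does not apply here → [a].
/ɡ/ (word-final): no rule targets it → [ɡ].

[nẽmdĩmjejnĩmɡaɡ]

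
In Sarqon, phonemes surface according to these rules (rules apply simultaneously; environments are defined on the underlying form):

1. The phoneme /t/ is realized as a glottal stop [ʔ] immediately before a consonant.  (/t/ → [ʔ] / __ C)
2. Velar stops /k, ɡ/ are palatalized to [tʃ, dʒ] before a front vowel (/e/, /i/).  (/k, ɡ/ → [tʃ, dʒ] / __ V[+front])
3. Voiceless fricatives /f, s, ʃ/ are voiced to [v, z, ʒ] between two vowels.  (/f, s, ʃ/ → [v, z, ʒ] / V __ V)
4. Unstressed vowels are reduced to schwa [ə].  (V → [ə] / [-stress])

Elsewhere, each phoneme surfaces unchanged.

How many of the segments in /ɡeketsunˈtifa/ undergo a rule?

8

Segments that undergo a rule: /ɡ/ → [dʒ] (rule 2); /e/ → [ə] (rule 4); /k/ → [tʃ] (rule 2); /e/ → [ə] (rule 4); /t/ → [ʔ] (rule 1); /u/ → [ə] (rule 4); /f/ → [v] (rule 3); /a/ → [ə] (rule 4).
All other segments surface unchanged.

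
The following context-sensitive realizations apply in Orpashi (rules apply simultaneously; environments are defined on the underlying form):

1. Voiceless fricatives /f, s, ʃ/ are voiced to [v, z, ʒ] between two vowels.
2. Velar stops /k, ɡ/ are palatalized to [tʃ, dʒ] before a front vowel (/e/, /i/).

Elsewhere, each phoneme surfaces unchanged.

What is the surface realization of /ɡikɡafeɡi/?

[dʒikɡavedʒi]

/ɡ/ (word-initial): before a front vowel, so rule 2 applies → [dʒ].
/i/ (between /ɡ/ and /k/): no rule targets it → [i].
/k/ (between /i/ and /ɡ/) is in the target of rule 2 but the environment (before a front vowel) is not met → [k].
/ɡ/ (between /k/ and /a/) fails the environment for rule 2, so it stays [ɡ].
/a/ (between /ɡ/ and /f/): no rule targets it → [a].
/f/ (between /a/ and /e/) occurs between two vowels → [v] by rule 1.
/e/ — not in any rule's target class → [e].
/ɡ/ (between /e/ and /i/): before a front vowel, so rule 2 applies → [dʒ].
/i/ — not in any rule's target class → [i].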